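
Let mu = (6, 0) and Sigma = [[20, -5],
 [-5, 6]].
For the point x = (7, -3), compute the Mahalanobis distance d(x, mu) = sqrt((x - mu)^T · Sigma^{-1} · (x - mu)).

Step 1 — centre the observation: (x - mu) = (1, -3).

Step 2 — invert Sigma. det(Sigma) = 20·6 - (-5)² = 95.
  Sigma^{-1} = (1/det) · [[d, -b], [-b, a]] = [[0.0632, 0.0526],
 [0.0526, 0.2105]].

Step 3 — form the quadratic (x - mu)^T · Sigma^{-1} · (x - mu):
  Sigma^{-1} · (x - mu) = (-0.0947, -0.5789).
  (x - mu)^T · [Sigma^{-1} · (x - mu)] = (1)·(-0.0947) + (-3)·(-0.5789) = 1.6421.

Step 4 — take square root: d = √(1.6421) ≈ 1.2814.

d(x, mu) = √(1.6421) ≈ 1.2814


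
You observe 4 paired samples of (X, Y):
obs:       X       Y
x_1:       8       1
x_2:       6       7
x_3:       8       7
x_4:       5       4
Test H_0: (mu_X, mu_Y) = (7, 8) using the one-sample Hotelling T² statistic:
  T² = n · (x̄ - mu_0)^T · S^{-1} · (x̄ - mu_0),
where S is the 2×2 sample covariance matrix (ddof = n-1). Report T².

Step 1 — sample mean vector:
  mean(X) = (8 + 6 + 8 + 5) / 4 = 27/4 = 6.75
  mean(Y) = (1 + 7 + 7 + 4) / 4 = 19/4 = 4.75
  x̄ = (6.75, 4.75),  deviation x̄ - mu_0 = (6.75, 4.75) - (7, 8) = (-0.25, -3.25).

Step 2 — sample covariance matrix, S[i,j] = (1/(n-1)) · Σ_k (x_{k,i} - mean_i) · (x_{k,j} - mean_j), divisor n-1 = 3:
  S[X,X] = ((1.25)·(1.25) + (-0.75)·(-0.75) + (1.25)·(1.25) + (-1.75)·(-1.75)) / 3 = 6.75/3 = 2.25
  S[X,Y] = ((1.25)·(-3.75) + (-0.75)·(2.25) + (1.25)·(2.25) + (-1.75)·(-0.75)) / 3 = -2.25/3 = -0.75
  S[Y,Y] = ((-3.75)·(-3.75) + (2.25)·(2.25) + (2.25)·(2.25) + (-0.75)·(-0.75)) / 3 = 24.75/3 = 8.25
  S = [[2.25, -0.75],
 [-0.75, 8.25]].

Step 3 — invert S. det(S) = 2.25·8.25 - (-0.75)² = 18.
  S^{-1} = (1/det) · [[d, -b], [-b, a]] = [[0.4583, 0.0417],
 [0.0417, 0.125]].

Step 4 — quadratic form (x̄ - mu_0)^T · S^{-1} · (x̄ - mu_0):
  S^{-1} · (x̄ - mu_0) = (-0.25, -0.4167),
  (x̄ - mu_0)^T · [...] = (-0.25)·(-0.25) + (-3.25)·(-0.4167) = 1.4167.

Step 5 — scale by n: T² = 4 · 1.4167 = 5.6667.

T² ≈ 5.6667


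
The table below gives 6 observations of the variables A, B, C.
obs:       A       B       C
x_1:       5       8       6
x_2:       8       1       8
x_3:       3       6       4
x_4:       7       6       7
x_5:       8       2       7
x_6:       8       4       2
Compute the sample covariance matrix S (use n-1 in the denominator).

Step 1 — column means:
  mean(A) = (5 + 8 + 3 + 7 + 8 + 8) / 6 = 39/6 = 6.5
  mean(B) = (8 + 1 + 6 + 6 + 2 + 4) / 6 = 27/6 = 4.5
  mean(C) = (6 + 8 + 4 + 7 + 7 + 2) / 6 = 34/6 = 5.6667

Step 2 — sample covariance S[i,j] = (1/(n-1)) · Σ_k (x_{k,i} - mean_i) · (x_{k,j} - mean_j), with n-1 = 5.
  S[A,A] = ((-1.5)·(-1.5) + (1.5)·(1.5) + (-3.5)·(-3.5) + (0.5)·(0.5) + (1.5)·(1.5) + (1.5)·(1.5)) / 5 = 21.5/5 = 4.3
  S[A,B] = ((-1.5)·(3.5) + (1.5)·(-3.5) + (-3.5)·(1.5) + (0.5)·(1.5) + (1.5)·(-2.5) + (1.5)·(-0.5)) / 5 = -19.5/5 = -3.9
  S[A,C] = ((-1.5)·(0.3333) + (1.5)·(2.3333) + (-3.5)·(-1.6667) + (0.5)·(1.3333) + (1.5)·(1.3333) + (1.5)·(-3.6667)) / 5 = 6/5 = 1.2
  S[B,B] = ((3.5)·(3.5) + (-3.5)·(-3.5) + (1.5)·(1.5) + (1.5)·(1.5) + (-2.5)·(-2.5) + (-0.5)·(-0.5)) / 5 = 35.5/5 = 7.1
  S[B,C] = ((3.5)·(0.3333) + (-3.5)·(2.3333) + (1.5)·(-1.6667) + (1.5)·(1.3333) + (-2.5)·(1.3333) + (-0.5)·(-3.6667)) / 5 = -9/5 = -1.8
  S[C,C] = ((0.3333)·(0.3333) + (2.3333)·(2.3333) + (-1.6667)·(-1.6667) + (1.3333)·(1.3333) + (1.3333)·(1.3333) + (-3.6667)·(-3.6667)) / 5 = 25.3333/5 = 5.0667

S is symmetric (S[j,i] = S[i,j]). Assembling:

S = [[4.3, -3.9, 1.2],
 [-3.9, 7.1, -1.8],
 [1.2, -1.8, 5.0667]]


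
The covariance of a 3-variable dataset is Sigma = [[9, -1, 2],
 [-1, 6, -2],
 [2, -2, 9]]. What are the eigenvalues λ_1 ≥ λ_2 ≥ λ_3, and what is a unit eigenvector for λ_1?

Step 1 — characteristic polynomial p(λ) = det(λI - Sigma) = λ³ - tr·λ² + c_1·λ - det, where tr = trace, c_1 = sum of the principal 2×2 minors, det = det(Sigma):
  tr = 9 + 6 + 9 = 24,
  c_1 = (9·6 - (-1)²) + (9·9 - (2)²) + (6·9 - (-2)²) = 53 + 77 + 50 = 180,
  det = 9·(6·9 - (-2)²) - (-1)·((-1)·9 - (-2)·(2)) + (2)·((-1)·(-2) - 6·(2)) = 9·(50) - (-1)·(-5) + (2)·(-10) = 425.
  So p(λ) = λ³ - 24λ² + 180λ - 425.
Step 2 — look for an integer root (rational root theorem: any rational root is an integer divisor of 425). Testing λ = 5:
  p(5) = 125 - 600 + 900 - 425 = 0  ✓
  Dividing out (λ - 5): p(λ) = (λ - 5)(λ² - 19λ + 85).
Step 3 — remaining eigenvalues from the quadratic λ² - 19λ + 85 = 0:
  Δ = 19² - 4·85 = 361 - 340 = 21,  λ = (19 ± √21)/2 = (19 ± 4.5826)/2 ≈ 11.7913 or 7.2087.
  Sorted: λ_1 = 11.7913,  λ_2 = 7.2087,  λ_3 = 5  (check: sum = 24 = tr ✓).

Step 4 — unit eigenvector for λ_1 ≈ 11.7913: v spans the null space of (Sigma - λ_1 I), whose rows are
  r_1 = (-2.7913, -1, 2),  r_2 = (-1, -5.7913, -2),  r_3 = (2, -2, -2.7913).
  v is orthogonal to every row, so take v ∝ r_1 × r_2 = ((-1)·(-2) - (2)·(-5.7913), (2)·(-1) - (-2.7913)·(-2), (-2.7913)·(-5.7913) - (-1)·(-1)) ≈ (13.5826, -7.5826, 15.1652).
  Let u = (13.5826, -7.5826, 15.1652).
  ||u|| = √((13.5826)² + (-7.5826)² + (15.1652)²) = √(471.9636) ≈ 21.7247,  v_1 = u/||u|| ≈ (0.6252, -0.349, 0.6981) (||v_1|| = 1).

λ_1 = 11.7913,  λ_2 = 7.2087,  λ_3 = 5;  v_1 ≈ (0.6252, -0.349, 0.6981)


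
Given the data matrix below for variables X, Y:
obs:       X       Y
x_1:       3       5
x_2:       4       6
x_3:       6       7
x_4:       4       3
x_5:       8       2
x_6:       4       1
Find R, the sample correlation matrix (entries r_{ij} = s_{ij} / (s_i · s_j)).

Step 1 — column means:
  mean(X) = (3 + 4 + 6 + 4 + 8 + 4) / 6 = 29/6 = 4.8333
  mean(Y) = (5 + 6 + 7 + 3 + 2 + 1) / 6 = 24/6 = 4

Step 2 — sample variances and covariances s[i,j] = (1/(n-1)) · Σ_k (x_{k,i} - mean_i) · (x_{k,j} - mean_j), with n-1 = 5:
  s[X,X] = ((-1.8333)·(-1.8333) + (-0.8333)·(-0.8333) + (1.1667)·(1.1667) + (-0.8333)·(-0.8333) + (3.1667)·(3.1667) + (-0.8333)·(-0.8333)) / 5 = 16.8333/5 = 3.3667
  s[X,Y] = ((-1.8333)·(1) + (-0.8333)·(2) + (1.1667)·(3) + (-0.8333)·(-1) + (3.1667)·(-2) + (-0.8333)·(-3)) / 5 = -3/5 = -0.6
  s[Y,Y] = ((1)·(1) + (2)·(2) + (3)·(3) + (-1)·(-1) + (-2)·(-2) + (-3)·(-3)) / 5 = 28/5 = 5.6
  Sample standard deviations s_i = √(s[i,i]):
  s(X) = √(3.3667) = 1.8348
  s(Y) = √(5.6) = 2.3664

Step 3 — r_{ij} = s_{ij} / (s_i · s_j):
  r[X,X] = 1 (diagonal).
  r[X,Y] = -0.6 / (1.8348 · 2.3664) = -0.6 / 4.342 = -0.1382
  r[Y,Y] = 1 (diagonal).

R is symmetric with unit diagonal. Assembling:

R = [[1, -0.1382],
 [-0.1382, 1]]


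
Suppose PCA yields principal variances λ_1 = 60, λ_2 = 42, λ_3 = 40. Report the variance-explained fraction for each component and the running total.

Step 1 — total variance = trace(Sigma) = Σ λ_i = 60 + 42 + 40 = 142.

Step 2 — fraction explained by component i = λ_i / Σ λ:
  PC1: 60/142 = 0.4225
  PC2: 42/142 = 0.2958
  PC3: 40/142 = 0.2817

Step 3 — cumulative fraction after k components = (λ_1 + ... + λ_k) / Σ λ:
  k = 1: 60/142 = 0.4225
  k = 2: (60 + 42)/142 = 102/142 = 0.7183
  k = 3: (60 + 42 + 40)/142 = 142/142 = 1

Summary (fraction, with percent):

explained: PC1 0.4225 (42.25%), PC2 0.2958 (29.58%), PC3 0.2817 (28.17%);  cumulative: 0.4225, 0.7183, 1


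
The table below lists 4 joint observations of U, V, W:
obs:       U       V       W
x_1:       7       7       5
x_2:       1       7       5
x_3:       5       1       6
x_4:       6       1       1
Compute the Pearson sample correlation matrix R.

Step 1 — column means:
  mean(U) = (7 + 1 + 5 + 6) / 4 = 19/4 = 4.75
  mean(V) = (7 + 7 + 1 + 1) / 4 = 16/4 = 4
  mean(W) = (5 + 5 + 6 + 1) / 4 = 17/4 = 4.25

Step 2 — sample variances and covariances s[i,j] = (1/(n-1)) · Σ_k (x_{k,i} - mean_i) · (x_{k,j} - mean_j), with n-1 = 3:
  s[U,U] = ((2.25)·(2.25) + (-3.75)·(-3.75) + (0.25)·(0.25) + (1.25)·(1.25)) / 3 = 20.75/3 = 6.9167
  s[U,V] = ((2.25)·(3) + (-3.75)·(3) + (0.25)·(-3) + (1.25)·(-3)) / 3 = -9/3 = -3
  s[U,W] = ((2.25)·(0.75) + (-3.75)·(0.75) + (0.25)·(1.75) + (1.25)·(-3.25)) / 3 = -4.75/3 = -1.5833
  s[V,V] = ((3)·(3) + (3)·(3) + (-3)·(-3) + (-3)·(-3)) / 3 = 36/3 = 12
  s[V,W] = ((3)·(0.75) + (3)·(0.75) + (-3)·(1.75) + (-3)·(-3.25)) / 3 = 9/3 = 3
  s[W,W] = ((0.75)·(0.75) + (0.75)·(0.75) + (1.75)·(1.75) + (-3.25)·(-3.25)) / 3 = 14.75/3 = 4.9167
  Sample standard deviations s_i = √(s[i,i]):
  s(U) = √(6.9167) = 2.63
  s(V) = √(12) = 3.4641
  s(W) = √(4.9167) = 2.2174

Step 3 — r_{ij} = s_{ij} / (s_i · s_j):
  r[U,U] = 1 (diagonal).
  r[U,V] = -3 / (2.63 · 3.4641) = -3 / 9.1104 = -0.3293
  r[U,W] = -1.5833 / (2.63 · 2.2174) = -1.5833 / 5.8315 = -0.2715
  r[V,V] = 1 (diagonal).
  r[V,W] = 3 / (3.4641 · 2.2174) = 3 / 7.6811 = 0.3906
  r[W,W] = 1 (diagonal).

R is symmetric with unit diagonal. Assembling:

R = [[1, -0.3293, -0.2715],
 [-0.3293, 1, 0.3906],
 [-0.2715, 0.3906, 1]]


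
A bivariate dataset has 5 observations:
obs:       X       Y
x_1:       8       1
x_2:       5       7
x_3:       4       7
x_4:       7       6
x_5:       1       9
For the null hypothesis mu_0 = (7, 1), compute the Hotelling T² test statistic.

Step 1 — sample mean vector:
  mean(X) = (8 + 5 + 4 + 7 + 1) / 5 = 25/5 = 5
  mean(Y) = (1 + 7 + 7 + 6 + 9) / 5 = 30/5 = 6
  x̄ = (5, 6),  deviation x̄ - mu_0 = (5, 6) - (7, 1) = (-2, 5).

Step 2 — sample covariance matrix, S[i,j] = (1/(n-1)) · Σ_k (x_{k,i} - mean_i) · (x_{k,j} - mean_j), divisor n-1 = 4:
  S[X,X] = ((3)·(3) + (0)·(0) + (-1)·(-1) + (2)·(2) + (-4)·(-4)) / 4 = 30/4 = 7.5
  S[X,Y] = ((3)·(-5) + (0)·(1) + (-1)·(1) + (2)·(0) + (-4)·(3)) / 4 = -28/4 = -7
  S[Y,Y] = ((-5)·(-5) + (1)·(1) + (1)·(1) + (0)·(0) + (3)·(3)) / 4 = 36/4 = 9
  S = [[7.5, -7],
 [-7, 9]].

Step 3 — invert S. det(S) = 7.5·9 - (-7)² = 18.5.
  S^{-1} = (1/det) · [[d, -b], [-b, a]] = [[0.4865, 0.3784],
 [0.3784, 0.4054]].

Step 4 — quadratic form (x̄ - mu_0)^T · S^{-1} · (x̄ - mu_0):
  S^{-1} · (x̄ - mu_0) = (0.9189, 1.2703),
  (x̄ - mu_0)^T · [...] = (-2)·(0.9189) + (5)·(1.2703) = 4.5135.

Step 5 — scale by n: T² = 5 · 4.5135 = 22.5676.

T² ≈ 22.5676


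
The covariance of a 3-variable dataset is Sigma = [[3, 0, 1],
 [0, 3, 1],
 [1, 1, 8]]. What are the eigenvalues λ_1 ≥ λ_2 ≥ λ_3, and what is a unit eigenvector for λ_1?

Step 1 — characteristic polynomial p(λ) = det(λI - Sigma) = λ³ - tr·λ² + c_1·λ - det, where tr = trace, c_1 = sum of the principal 2×2 minors, det = det(Sigma):
  tr = 3 + 3 + 8 = 14,
  c_1 = (3·3 - (0)²) + (3·8 - (1)²) + (3·8 - (1)²) = 9 + 23 + 23 = 55,
  det = 3·(3·8 - (1)²) - (0)·((0)·8 - (1)·(1)) + (1)·((0)·(1) - 3·(1)) = 3·(23) - (0)·(-1) + (1)·(-3) = 66.
  So p(λ) = λ³ - 14λ² + 55λ - 66.
Step 2 — look for an integer root (rational root theorem: any rational root is an integer divisor of 66). Testing λ = 3:
  p(3) = 27 - 126 + 165 - 66 = 0  ✓
  Dividing out (λ - 3): p(λ) = (λ - 3)(λ² - 11λ + 22).
Step 3 — remaining eigenvalues from the quadratic λ² - 11λ + 22 = 0:
  Δ = 11² - 4·22 = 121 - 88 = 33,  λ = (11 ± √33)/2 = (11 ± 5.7446)/2 ≈ 8.3723 or 2.6277.
  Sorted: λ_1 = 8.3723,  λ_2 = 3,  λ_3 = 2.6277  (check: sum = 14 = tr ✓).

Step 4 — unit eigenvector for λ_1 ≈ 8.3723: v spans the null space of (Sigma - λ_1 I), whose rows are
  r_1 = (-5.3723, 0, 1),  r_2 = (0, -5.3723, 1),  r_3 = (1, 1, -0.3723).
  v is orthogonal to every row, so take v ∝ r_1 × r_2 = ((0)·(1) - (1)·(-5.3723), (1)·(0) - (-5.3723)·(1), (-5.3723)·(-5.3723) - (0)·(0)) ≈ (5.3723, 5.3723, 28.8614).
  Let u = (5.3723, 5.3723, 28.8614).
  ||u|| = √((5.3723)² + (5.3723)² + (28.8614)²) = √(890.7036) ≈ 29.8447,  v_1 = u/||u|| ≈ (0.18, 0.18, 0.9671) (||v_1|| = 1).

λ_1 = 8.3723,  λ_2 = 3,  λ_3 = 2.6277;  v_1 ≈ (0.18, 0.18, 0.9671)


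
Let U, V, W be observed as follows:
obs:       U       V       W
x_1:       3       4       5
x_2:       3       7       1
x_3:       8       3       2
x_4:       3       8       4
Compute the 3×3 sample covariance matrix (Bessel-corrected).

Step 1 — column means:
  mean(U) = (3 + 3 + 8 + 3) / 4 = 17/4 = 4.25
  mean(V) = (4 + 7 + 3 + 8) / 4 = 22/4 = 5.5
  mean(W) = (5 + 1 + 2 + 4) / 4 = 12/4 = 3

Step 2 — sample covariance S[i,j] = (1/(n-1)) · Σ_k (x_{k,i} - mean_i) · (x_{k,j} - mean_j), with n-1 = 3.
  S[U,U] = ((-1.25)·(-1.25) + (-1.25)·(-1.25) + (3.75)·(3.75) + (-1.25)·(-1.25)) / 3 = 18.75/3 = 6.25
  S[U,V] = ((-1.25)·(-1.5) + (-1.25)·(1.5) + (3.75)·(-2.5) + (-1.25)·(2.5)) / 3 = -12.5/3 = -4.1667
  S[U,W] = ((-1.25)·(2) + (-1.25)·(-2) + (3.75)·(-1) + (-1.25)·(1)) / 3 = -5/3 = -1.6667
  S[V,V] = ((-1.5)·(-1.5) + (1.5)·(1.5) + (-2.5)·(-2.5) + (2.5)·(2.5)) / 3 = 17/3 = 5.6667
  S[V,W] = ((-1.5)·(2) + (1.5)·(-2) + (-2.5)·(-1) + (2.5)·(1)) / 3 = -1/3 = -0.3333
  S[W,W] = ((2)·(2) + (-2)·(-2) + (-1)·(-1) + (1)·(1)) / 3 = 10/3 = 3.3333

S is symmetric (S[j,i] = S[i,j]). Assembling:

S = [[6.25, -4.1667, -1.6667],
 [-4.1667, 5.6667, -0.3333],
 [-1.6667, -0.3333, 3.3333]]


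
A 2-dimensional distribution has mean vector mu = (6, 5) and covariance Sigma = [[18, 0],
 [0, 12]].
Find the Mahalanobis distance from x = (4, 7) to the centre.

Step 1 — centre the observation: (x - mu) = (-2, 2).

Step 2 — invert Sigma. det(Sigma) = 18·12 - (0)² = 216.
  Sigma^{-1} = (1/det) · [[d, -b], [-b, a]] = [[0.0556, 0],
 [0, 0.0833]].

Step 3 — form the quadratic (x - mu)^T · Sigma^{-1} · (x - mu):
  Sigma^{-1} · (x - mu) = (-0.1111, 0.1667).
  (x - mu)^T · [Sigma^{-1} · (x - mu)] = (-2)·(-0.1111) + (2)·(0.1667) = 0.5556.

Step 4 — take square root: d = √(0.5556) ≈ 0.7454.

d(x, mu) = √(0.5556) ≈ 0.7454


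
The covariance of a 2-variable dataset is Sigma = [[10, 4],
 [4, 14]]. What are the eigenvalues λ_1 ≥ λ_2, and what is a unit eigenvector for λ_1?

Step 1 — characteristic polynomial of 2×2 Sigma:
  det(Sigma - λI) = λ² - trace · λ + det = 0.
  trace = 10 + 14 = 24, det = 10·14 - (4)² = 124.
Step 2 — discriminant:
  Δ = trace² - 4·det = 576 - 496 = 80.
Step 3 — eigenvalues:
  λ = (trace ± √Δ)/2 = (24 ± 8.9443)/2,
  λ_1 = 16.4721,  λ_2 = 7.5279.

Step 4 — unit eigenvector for λ_1: solve (Sigma - λ_1 I)v = 0. First row:
  (10 - 16.4721)·v_x + (4)·v_y = 0, i.e. (-6.4721)·v_x + (4)·v_y = 0,
  so v ∝ (b, λ_1 - a) = (4, 6.4721) = u.
  ||u|| = √((4)² + (6.4721)²) = √(57.8885) ≈ 7.6085,
  v_1 = u/||u|| ≈ (0.5257, 0.8507) (||v_1|| = 1).

λ_1 = 16.4721,  λ_2 = 7.5279;  v_1 ≈ (0.5257, 0.8507)


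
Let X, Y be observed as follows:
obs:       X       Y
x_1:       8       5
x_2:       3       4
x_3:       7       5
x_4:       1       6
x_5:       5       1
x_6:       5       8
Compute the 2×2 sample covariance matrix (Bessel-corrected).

Step 1 — column means:
  mean(X) = (8 + 3 + 7 + 1 + 5 + 5) / 6 = 29/6 = 4.8333
  mean(Y) = (5 + 4 + 5 + 6 + 1 + 8) / 6 = 29/6 = 4.8333

Step 2 — sample covariance S[i,j] = (1/(n-1)) · Σ_k (x_{k,i} - mean_i) · (x_{k,j} - mean_j), with n-1 = 5.
  S[X,X] = ((3.1667)·(3.1667) + (-1.8333)·(-1.8333) + (2.1667)·(2.1667) + (-3.8333)·(-3.8333) + (0.1667)·(0.1667) + (0.1667)·(0.1667)) / 5 = 32.8333/5 = 6.5667
  S[X,Y] = ((3.1667)·(0.1667) + (-1.8333)·(-0.8333) + (2.1667)·(0.1667) + (-3.8333)·(1.1667) + (0.1667)·(-3.8333) + (0.1667)·(3.1667)) / 5 = -2.1667/5 = -0.4333
  S[Y,Y] = ((0.1667)·(0.1667) + (-0.8333)·(-0.8333) + (0.1667)·(0.1667) + (1.1667)·(1.1667) + (-3.8333)·(-3.8333) + (3.1667)·(3.1667)) / 5 = 26.8333/5 = 5.3667

S is symmetric (S[j,i] = S[i,j]). Assembling:

S = [[6.5667, -0.4333],
 [-0.4333, 5.3667]]


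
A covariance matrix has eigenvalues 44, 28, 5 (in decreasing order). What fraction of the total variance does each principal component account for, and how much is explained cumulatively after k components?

Step 1 — total variance = trace(Sigma) = Σ λ_i = 44 + 28 + 5 = 77.

Step 2 — fraction explained by component i = λ_i / Σ λ:
  PC1: 44/77 = 0.5714
  PC2: 28/77 = 0.3636
  PC3: 5/77 = 0.0649

Step 3 — cumulative fraction after k components = (λ_1 + ... + λ_k) / Σ λ:
  k = 1: 44/77 = 0.5714
  k = 2: (44 + 28)/77 = 72/77 = 0.9351
  k = 3: (44 + 28 + 5)/77 = 77/77 = 1

Summary (fraction, with percent):

explained: PC1 0.5714 (57.14%), PC2 0.3636 (36.36%), PC3 0.0649 (6.49%);  cumulative: 0.5714, 0.9351, 1


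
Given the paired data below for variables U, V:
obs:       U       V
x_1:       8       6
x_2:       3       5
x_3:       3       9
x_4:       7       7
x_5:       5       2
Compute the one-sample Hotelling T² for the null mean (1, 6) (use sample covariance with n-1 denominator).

Step 1 — sample mean vector:
  mean(U) = (8 + 3 + 3 + 7 + 5) / 5 = 26/5 = 5.2
  mean(V) = (6 + 5 + 9 + 7 + 2) / 5 = 29/5 = 5.8
  x̄ = (5.2, 5.8),  deviation x̄ - mu_0 = (5.2, 5.8) - (1, 6) = (4.2, -0.2).

Step 2 — sample covariance matrix, S[i,j] = (1/(n-1)) · Σ_k (x_{k,i} - mean_i) · (x_{k,j} - mean_j), divisor n-1 = 4:
  S[U,U] = ((2.8)·(2.8) + (-2.2)·(-2.2) + (-2.2)·(-2.2) + (1.8)·(1.8) + (-0.2)·(-0.2)) / 4 = 20.8/4 = 5.2
  S[U,V] = ((2.8)·(0.2) + (-2.2)·(-0.8) + (-2.2)·(3.2) + (1.8)·(1.2) + (-0.2)·(-3.8)) / 4 = -1.8/4 = -0.45
  S[V,V] = ((0.2)·(0.2) + (-0.8)·(-0.8) + (3.2)·(3.2) + (1.2)·(1.2) + (-3.8)·(-3.8)) / 4 = 26.8/4 = 6.7
  S = [[5.2, -0.45],
 [-0.45, 6.7]].

Step 3 — invert S. det(S) = 5.2·6.7 - (-0.45)² = 34.6375.
  S^{-1} = (1/det) · [[d, -b], [-b, a]] = [[0.1934, 0.013],
 [0.013, 0.1501]].

Step 4 — quadratic form (x̄ - mu_0)^T · S^{-1} · (x̄ - mu_0):
  S^{-1} · (x̄ - mu_0) = (0.8098, 0.0245),
  (x̄ - mu_0)^T · [...] = (4.2)·(0.8098) + (-0.2)·(0.0245) = 3.3963.

Step 5 — scale by n: T² = 5 · 3.3963 = 16.9816.

T² ≈ 16.9816


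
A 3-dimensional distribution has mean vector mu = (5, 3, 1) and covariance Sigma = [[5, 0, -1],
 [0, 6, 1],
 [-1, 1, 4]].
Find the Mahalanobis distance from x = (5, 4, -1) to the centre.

Step 1 — centre the observation: (x - mu) = (0, 1, -2).

Step 2 — invert Sigma (cofactor / det for 3×3, or solve directly):
  Sigma^{-1} = [[0.211, -0.0092, 0.055],
 [-0.0092, 0.1743, -0.0459],
 [0.055, -0.0459, 0.2752]].

Step 3 — form the quadratic (x - mu)^T · Sigma^{-1} · (x - mu):
  Sigma^{-1} · (x - mu) = (-0.1193, 0.2661, -0.5963).
  (x - mu)^T · [Sigma^{-1} · (x - mu)] = (0)·(-0.1193) + (1)·(0.2661) + (-2)·(-0.5963) = 1.4587.

Step 4 — take square root: d = √(1.4587) ≈ 1.2078.

d(x, mu) = √(1.4587) ≈ 1.2078


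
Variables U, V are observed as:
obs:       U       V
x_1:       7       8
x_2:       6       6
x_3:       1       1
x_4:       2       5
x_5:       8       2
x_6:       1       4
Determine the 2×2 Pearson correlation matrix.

Step 1 — column means:
  mean(U) = (7 + 6 + 1 + 2 + 8 + 1) / 6 = 25/6 = 4.1667
  mean(V) = (8 + 6 + 1 + 5 + 2 + 4) / 6 = 26/6 = 4.3333

Step 2 — sample variances and covariances s[i,j] = (1/(n-1)) · Σ_k (x_{k,i} - mean_i) · (x_{k,j} - mean_j), with n-1 = 5:
  s[U,U] = ((2.8333)·(2.8333) + (1.8333)·(1.8333) + (-3.1667)·(-3.1667) + (-2.1667)·(-2.1667) + (3.8333)·(3.8333) + (-3.1667)·(-3.1667)) / 5 = 50.8333/5 = 10.1667
  s[U,V] = ((2.8333)·(3.6667) + (1.8333)·(1.6667) + (-3.1667)·(-3.3333) + (-2.1667)·(0.6667) + (3.8333)·(-2.3333) + (-3.1667)·(-0.3333)) / 5 = 14.6667/5 = 2.9333
  s[V,V] = ((3.6667)·(3.6667) + (1.6667)·(1.6667) + (-3.3333)·(-3.3333) + (0.6667)·(0.6667) + (-2.3333)·(-2.3333) + (-0.3333)·(-0.3333)) / 5 = 33.3333/5 = 6.6667
  Sample standard deviations s_i = √(s[i,i]):
  s(U) = √(10.1667) = 3.1885
  s(V) = √(6.6667) = 2.582

Step 3 — r_{ij} = s_{ij} / (s_i · s_j):
  r[U,U] = 1 (diagonal).
  r[U,V] = 2.9333 / (3.1885 · 2.582) = 2.9333 / 8.2327 = 0.3563
  r[V,V] = 1 (diagonal).

R is symmetric with unit diagonal. Assembling:

R = [[1, 0.3563],
 [0.3563, 1]]


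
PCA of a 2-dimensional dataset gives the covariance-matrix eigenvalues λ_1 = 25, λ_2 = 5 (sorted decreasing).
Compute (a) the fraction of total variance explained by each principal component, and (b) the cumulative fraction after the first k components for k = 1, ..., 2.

Step 1 — total variance = trace(Sigma) = Σ λ_i = 25 + 5 = 30.

Step 2 — fraction explained by component i = λ_i / Σ λ:
  PC1: 25/30 = 0.8333
  PC2: 5/30 = 0.1667

Step 3 — cumulative fraction after k components = (λ_1 + ... + λ_k) / Σ λ:
  k = 1: 25/30 = 0.8333
  k = 2: (25 + 5)/30 = 30/30 = 1

Summary (fraction, with percent):

explained: PC1 0.8333 (83.33%), PC2 0.1667 (16.67%);  cumulative: 0.8333, 1


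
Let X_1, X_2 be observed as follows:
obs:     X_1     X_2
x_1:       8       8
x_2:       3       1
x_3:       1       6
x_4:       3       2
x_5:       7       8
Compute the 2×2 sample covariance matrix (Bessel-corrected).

Step 1 — column means:
  mean(X_1) = (8 + 3 + 1 + 3 + 7) / 5 = 22/5 = 4.4
  mean(X_2) = (8 + 1 + 6 + 2 + 8) / 5 = 25/5 = 5

Step 2 — sample covariance S[i,j] = (1/(n-1)) · Σ_k (x_{k,i} - mean_i) · (x_{k,j} - mean_j), with n-1 = 4.
  S[X_1,X_1] = ((3.6)·(3.6) + (-1.4)·(-1.4) + (-3.4)·(-3.4) + (-1.4)·(-1.4) + (2.6)·(2.6)) / 4 = 35.2/4 = 8.8
  S[X_1,X_2] = ((3.6)·(3) + (-1.4)·(-4) + (-3.4)·(1) + (-1.4)·(-3) + (2.6)·(3)) / 4 = 25/4 = 6.25
  S[X_2,X_2] = ((3)·(3) + (-4)·(-4) + (1)·(1) + (-3)·(-3) + (3)·(3)) / 4 = 44/4 = 11

S is symmetric (S[j,i] = S[i,j]). Assembling:

S = [[8.8, 6.25],
 [6.25, 11]]


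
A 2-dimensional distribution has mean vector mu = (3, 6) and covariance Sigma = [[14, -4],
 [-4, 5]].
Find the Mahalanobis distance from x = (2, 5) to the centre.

Step 1 — centre the observation: (x - mu) = (-1, -1).

Step 2 — invert Sigma. det(Sigma) = 14·5 - (-4)² = 54.
  Sigma^{-1} = (1/det) · [[d, -b], [-b, a]] = [[0.0926, 0.0741],
 [0.0741, 0.2593]].

Step 3 — form the quadratic (x - mu)^T · Sigma^{-1} · (x - mu):
  Sigma^{-1} · (x - mu) = (-0.1667, -0.3333).
  (x - mu)^T · [Sigma^{-1} · (x - mu)] = (-1)·(-0.1667) + (-1)·(-0.3333) = 0.5.

Step 4 — take square root: d = √(0.5) ≈ 0.7071.

d(x, mu) = √(0.5) ≈ 0.7071


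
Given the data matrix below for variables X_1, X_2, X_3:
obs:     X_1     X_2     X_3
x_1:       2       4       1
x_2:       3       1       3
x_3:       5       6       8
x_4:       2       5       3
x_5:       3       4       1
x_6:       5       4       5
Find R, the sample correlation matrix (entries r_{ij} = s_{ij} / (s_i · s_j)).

Step 1 — column means:
  mean(X_1) = (2 + 3 + 5 + 2 + 3 + 5) / 6 = 20/6 = 3.3333
  mean(X_2) = (4 + 1 + 6 + 5 + 4 + 4) / 6 = 24/6 = 4
  mean(X_3) = (1 + 3 + 8 + 3 + 1 + 5) / 6 = 21/6 = 3.5

Step 2 — sample variances and covariances s[i,j] = (1/(n-1)) · Σ_k (x_{k,i} - mean_i) · (x_{k,j} - mean_j), with n-1 = 5:
  s[X_1,X_1] = ((-1.3333)·(-1.3333) + (-0.3333)·(-0.3333) + (1.6667)·(1.6667) + (-1.3333)·(-1.3333) + (-0.3333)·(-0.3333) + (1.6667)·(1.6667)) / 5 = 9.3333/5 = 1.8667
  s[X_1,X_2] = ((-1.3333)·(0) + (-0.3333)·(-3) + (1.6667)·(2) + (-1.3333)·(1) + (-0.3333)·(0) + (1.6667)·(0)) / 5 = 3/5 = 0.6
  s[X_1,X_3] = ((-1.3333)·(-2.5) + (-0.3333)·(-0.5) + (1.6667)·(4.5) + (-1.3333)·(-0.5) + (-0.3333)·(-2.5) + (1.6667)·(1.5)) / 5 = 15/5 = 3
  s[X_2,X_2] = ((0)·(0) + (-3)·(-3) + (2)·(2) + (1)·(1) + (0)·(0) + (0)·(0)) / 5 = 14/5 = 2.8
  s[X_2,X_3] = ((0)·(-2.5) + (-3)·(-0.5) + (2)·(4.5) + (1)·(-0.5) + (0)·(-2.5) + (0)·(1.5)) / 5 = 10/5 = 2
  s[X_3,X_3] = ((-2.5)·(-2.5) + (-0.5)·(-0.5) + (4.5)·(4.5) + (-0.5)·(-0.5) + (-2.5)·(-2.5) + (1.5)·(1.5)) / 5 = 35.5/5 = 7.1
  Sample standard deviations s_i = √(s[i,i]):
  s(X_1) = √(1.8667) = 1.3663
  s(X_2) = √(2.8) = 1.6733
  s(X_3) = √(7.1) = 2.6646

Step 3 — r_{ij} = s_{ij} / (s_i · s_j):
  r[X_1,X_1] = 1 (diagonal).
  r[X_1,X_2] = 0.6 / (1.3663 · 1.6733) = 0.6 / 2.2862 = 0.2624
  r[X_1,X_3] = 3 / (1.3663 · 2.6646) = 3 / 3.6405 = 0.8241
  r[X_2,X_2] = 1 (diagonal).
  r[X_2,X_3] = 2 / (1.6733 · 2.6646) = 2 / 4.4587 = 0.4486
  r[X_3,X_3] = 1 (diagonal).

R is symmetric with unit diagonal. Assembling:

R = [[1, 0.2624, 0.8241],
 [0.2624, 1, 0.4486],
 [0.8241, 0.4486, 1]]


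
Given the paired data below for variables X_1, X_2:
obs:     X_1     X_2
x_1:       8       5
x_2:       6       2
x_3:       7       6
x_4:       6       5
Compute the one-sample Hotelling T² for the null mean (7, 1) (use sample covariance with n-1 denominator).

Step 1 — sample mean vector:
  mean(X_1) = (8 + 6 + 7 + 6) / 4 = 27/4 = 6.75
  mean(X_2) = (5 + 2 + 6 + 5) / 4 = 18/4 = 4.5
  x̄ = (6.75, 4.5),  deviation x̄ - mu_0 = (6.75, 4.5) - (7, 1) = (-0.25, 3.5).

Step 2 — sample covariance matrix, S[i,j] = (1/(n-1)) · Σ_k (x_{k,i} - mean_i) · (x_{k,j} - mean_j), divisor n-1 = 3:
  S[X_1,X_1] = ((1.25)·(1.25) + (-0.75)·(-0.75) + (0.25)·(0.25) + (-0.75)·(-0.75)) / 3 = 2.75/3 = 0.9167
  S[X_1,X_2] = ((1.25)·(0.5) + (-0.75)·(-2.5) + (0.25)·(1.5) + (-0.75)·(0.5)) / 3 = 2.5/3 = 0.8333
  S[X_2,X_2] = ((0.5)·(0.5) + (-2.5)·(-2.5) + (1.5)·(1.5) + (0.5)·(0.5)) / 3 = 9/3 = 3
  S = [[0.9167, 0.8333],
 [0.8333, 3]].

Step 3 — invert S. det(S) = 0.9167·3 - (0.8333)² = 2.0556.
  S^{-1} = (1/det) · [[d, -b], [-b, a]] = [[1.4595, -0.4054],
 [-0.4054, 0.4459]].

Step 4 — quadratic form (x̄ - mu_0)^T · S^{-1} · (x̄ - mu_0):
  S^{-1} · (x̄ - mu_0) = (-1.7838, 1.6622),
  (x̄ - mu_0)^T · [...] = (-0.25)·(-1.7838) + (3.5)·(1.6622) = 6.2635.

Step 5 — scale by n: T² = 4 · 6.2635 = 25.0541.

T² ≈ 25.0541


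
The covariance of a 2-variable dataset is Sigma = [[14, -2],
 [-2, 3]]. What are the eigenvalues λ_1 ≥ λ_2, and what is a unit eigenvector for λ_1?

Step 1 — characteristic polynomial of 2×2 Sigma:
  det(Sigma - λI) = λ² - trace · λ + det = 0.
  trace = 14 + 3 = 17, det = 14·3 - (-2)² = 38.
Step 2 — discriminant:
  Δ = trace² - 4·det = 289 - 152 = 137.
Step 3 — eigenvalues:
  λ = (trace ± √Δ)/2 = (17 ± 11.7047)/2,
  λ_1 = 14.3523,  λ_2 = 2.6477.

Step 4 — unit eigenvector for λ_1: solve (Sigma - λ_1 I)v = 0. First row:
  (14 - 14.3523)·v_x + (-2)·v_y = 0, i.e. (-0.3523)·v_x + (-2)·v_y = 0,
  so v ∝ (b, λ_1 - a) = (-2, 0.3523); multiply by -1 so the first entry is positive: u = (2, -0.3523).
  ||u|| = √((2)² + (-0.3523)²) = √(4.1242) ≈ 2.0308,
  v_1 = u/||u|| ≈ (0.9848, -0.1735) (||v_1|| = 1).

λ_1 = 14.3523,  λ_2 = 2.6477;  v_1 ≈ (0.9848, -0.1735)


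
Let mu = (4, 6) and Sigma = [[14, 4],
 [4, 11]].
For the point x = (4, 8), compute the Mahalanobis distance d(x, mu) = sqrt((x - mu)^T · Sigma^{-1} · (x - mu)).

Step 1 — centre the observation: (x - mu) = (0, 2).

Step 2 — invert Sigma. det(Sigma) = 14·11 - (4)² = 138.
  Sigma^{-1} = (1/det) · [[d, -b], [-b, a]] = [[0.0797, -0.029],
 [-0.029, 0.1014]].

Step 3 — form the quadratic (x - mu)^T · Sigma^{-1} · (x - mu):
  Sigma^{-1} · (x - mu) = (-0.058, 0.2029).
  (x - mu)^T · [Sigma^{-1} · (x - mu)] = (0)·(-0.058) + (2)·(0.2029) = 0.4058.

Step 4 — take square root: d = √(0.4058) ≈ 0.637.

d(x, mu) = √(0.4058) ≈ 0.637


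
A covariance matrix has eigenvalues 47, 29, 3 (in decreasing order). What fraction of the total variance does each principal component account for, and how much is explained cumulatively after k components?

Step 1 — total variance = trace(Sigma) = Σ λ_i = 47 + 29 + 3 = 79.

Step 2 — fraction explained by component i = λ_i / Σ λ:
  PC1: 47/79 = 0.5949
  PC2: 29/79 = 0.3671
  PC3: 3/79 = 0.038

Step 3 — cumulative fraction after k components = (λ_1 + ... + λ_k) / Σ λ:
  k = 1: 47/79 = 0.5949
  k = 2: (47 + 29)/79 = 76/79 = 0.962
  k = 3: (47 + 29 + 3)/79 = 79/79 = 1

Summary (fraction, with percent):

explained: PC1 0.5949 (59.49%), PC2 0.3671 (36.71%), PC3 0.038 (3.8%);  cumulative: 0.5949, 0.962, 1


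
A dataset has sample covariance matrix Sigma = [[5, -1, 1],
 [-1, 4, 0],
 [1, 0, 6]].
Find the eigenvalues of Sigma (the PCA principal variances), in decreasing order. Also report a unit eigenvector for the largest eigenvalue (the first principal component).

Step 1 — characteristic polynomial p(λ) = det(λI - Sigma) = λ³ - tr·λ² + c_1·λ - det, where tr = trace, c_1 = sum of the principal 2×2 minors, det = det(Sigma):
  tr = 5 + 4 + 6 = 15,
  c_1 = (5·4 - (-1)²) + (5·6 - (1)²) + (4·6 - (0)²) = 19 + 29 + 24 = 72,
  det = 5·(4·6 - (0)²) - (-1)·((-1)·6 - (0)·(1)) + (1)·((-1)·(0) - 4·(1)) = 5·(24) - (-1)·(-6) + (1)·(-4) = 110.
  So p(λ) = λ³ - 15λ² + 72λ - 110.
Step 2 — look for an integer root (rational root theorem: any rational root is an integer divisor of 110). Testing λ = 5:
  p(5) = 125 - 375 + 360 - 110 = 0  ✓
  Dividing out (λ - 5): p(λ) = (λ - 5)(λ² - 10λ + 22).
Step 3 — remaining eigenvalues from the quadratic λ² - 10λ + 22 = 0:
  Δ = 10² - 4·22 = 100 - 88 = 12,  λ = (10 ± √12)/2 = (10 ± 3.4641)/2 ≈ 6.7321 or 3.2679.
  Sorted: λ_1 = 6.7321,  λ_2 = 5,  λ_3 = 3.2679  (check: sum = 15 = tr ✓).

Step 4 — unit eigenvector for λ_1 ≈ 6.7321: v spans the null space of (Sigma - λ_1 I), whose rows are
  r_1 = (-1.7321, -1, 1),  r_2 = (-1, -2.7321, 0),  r_3 = (1, 0, -0.7321).
  v is orthogonal to every row, so take v ∝ r_1 × r_2 = ((-1)·(0) - (1)·(-2.7321), (1)·(-1) - (-1.7321)·(0), (-1.7321)·(-2.7321) - (-1)·(-1)) ≈ (2.7321, -1, 3.7321).
  Let u = (2.7321, -1, 3.7321).
  ||u|| = √((2.7321)² + (-1)² + (3.7321)²) = √(22.3923) ≈ 4.7321,  v_1 = u/||u|| ≈ (0.5774, -0.2113, 0.7887) (||v_1|| = 1).

λ_1 = 6.7321,  λ_2 = 5,  λ_3 = 3.2679;  v_1 ≈ (0.5774, -0.2113, 0.7887)


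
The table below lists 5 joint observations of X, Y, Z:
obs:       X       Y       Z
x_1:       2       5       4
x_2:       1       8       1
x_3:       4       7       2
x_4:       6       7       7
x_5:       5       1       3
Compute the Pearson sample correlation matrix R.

Step 1 — column means:
  mean(X) = (2 + 1 + 4 + 6 + 5) / 5 = 18/5 = 3.6
  mean(Y) = (5 + 8 + 7 + 7 + 1) / 5 = 28/5 = 5.6
  mean(Z) = (4 + 1 + 2 + 7 + 3) / 5 = 17/5 = 3.4

Step 2 — sample variances and covariances s[i,j] = (1/(n-1)) · Σ_k (x_{k,i} - mean_i) · (x_{k,j} - mean_j), with n-1 = 4:
  s[X,X] = ((-1.6)·(-1.6) + (-2.6)·(-2.6) + (0.4)·(0.4) + (2.4)·(2.4) + (1.4)·(1.4)) / 4 = 17.2/4 = 4.3
  s[X,Y] = ((-1.6)·(-0.6) + (-2.6)·(2.4) + (0.4)·(1.4) + (2.4)·(1.4) + (1.4)·(-4.6)) / 4 = -7.8/4 = -1.95
  s[X,Z] = ((-1.6)·(0.6) + (-2.6)·(-2.4) + (0.4)·(-1.4) + (2.4)·(3.6) + (1.4)·(-0.4)) / 4 = 12.8/4 = 3.2
  s[Y,Y] = ((-0.6)·(-0.6) + (2.4)·(2.4) + (1.4)·(1.4) + (1.4)·(1.4) + (-4.6)·(-4.6)) / 4 = 31.2/4 = 7.8
  s[Y,Z] = ((-0.6)·(0.6) + (2.4)·(-2.4) + (1.4)·(-1.4) + (1.4)·(3.6) + (-4.6)·(-0.4)) / 4 = -1.2/4 = -0.3
  s[Z,Z] = ((0.6)·(0.6) + (-2.4)·(-2.4) + (-1.4)·(-1.4) + (3.6)·(3.6) + (-0.4)·(-0.4)) / 4 = 21.2/4 = 5.3
  Sample standard deviations s_i = √(s[i,i]):
  s(X) = √(4.3) = 2.0736
  s(Y) = √(7.8) = 2.7928
  s(Z) = √(5.3) = 2.3022

Step 3 — r_{ij} = s_{ij} / (s_i · s_j):
  r[X,X] = 1 (diagonal).
  r[X,Y] = -1.95 / (2.0736 · 2.7928) = -1.95 / 5.7914 = -0.3367
  r[X,Z] = 3.2 / (2.0736 · 2.3022) = 3.2 / 4.7739 = 0.6703
  r[Y,Y] = 1 (diagonal).
  r[Y,Z] = -0.3 / (2.7928 · 2.3022) = -0.3 / 6.4296 = -0.0467
  r[Z,Z] = 1 (diagonal).

R is symmetric with unit diagonal. Assembling:

R = [[1, -0.3367, 0.6703],
 [-0.3367, 1, -0.0467],
 [0.6703, -0.0467, 1]]


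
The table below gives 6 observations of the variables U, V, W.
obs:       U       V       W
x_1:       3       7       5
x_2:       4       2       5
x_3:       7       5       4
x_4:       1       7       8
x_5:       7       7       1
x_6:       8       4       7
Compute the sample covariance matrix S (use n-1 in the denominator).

Step 1 — column means:
  mean(U) = (3 + 4 + 7 + 1 + 7 + 8) / 6 = 30/6 = 5
  mean(V) = (7 + 2 + 5 + 7 + 7 + 4) / 6 = 32/6 = 5.3333
  mean(W) = (5 + 5 + 4 + 8 + 1 + 7) / 6 = 30/6 = 5

Step 2 — sample covariance S[i,j] = (1/(n-1)) · Σ_k (x_{k,i} - mean_i) · (x_{k,j} - mean_j), with n-1 = 5.
  S[U,U] = ((-2)·(-2) + (-1)·(-1) + (2)·(2) + (-4)·(-4) + (2)·(2) + (3)·(3)) / 5 = 38/5 = 7.6
  S[U,V] = ((-2)·(1.6667) + (-1)·(-3.3333) + (2)·(-0.3333) + (-4)·(1.6667) + (2)·(1.6667) + (3)·(-1.3333)) / 5 = -8/5 = -1.6
  S[U,W] = ((-2)·(0) + (-1)·(0) + (2)·(-1) + (-4)·(3) + (2)·(-4) + (3)·(2)) / 5 = -16/5 = -3.2
  S[V,V] = ((1.6667)·(1.6667) + (-3.3333)·(-3.3333) + (-0.3333)·(-0.3333) + (1.6667)·(1.6667) + (1.6667)·(1.6667) + (-1.3333)·(-1.3333)) / 5 = 21.3333/5 = 4.2667
  S[V,W] = ((1.6667)·(0) + (-3.3333)·(0) + (-0.3333)·(-1) + (1.6667)·(3) + (1.6667)·(-4) + (-1.3333)·(2)) / 5 = -4/5 = -0.8
  S[W,W] = ((0)·(0) + (0)·(0) + (-1)·(-1) + (3)·(3) + (-4)·(-4) + (2)·(2)) / 5 = 30/5 = 6

S is symmetric (S[j,i] = S[i,j]). Assembling:

S = [[7.6, -1.6, -3.2],
 [-1.6, 4.2667, -0.8],
 [-3.2, -0.8, 6]]


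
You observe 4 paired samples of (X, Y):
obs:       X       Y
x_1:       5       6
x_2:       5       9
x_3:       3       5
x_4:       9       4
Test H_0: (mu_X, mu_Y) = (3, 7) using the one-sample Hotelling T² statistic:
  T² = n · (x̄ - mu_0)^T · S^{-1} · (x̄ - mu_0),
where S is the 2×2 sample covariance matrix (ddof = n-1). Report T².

Step 1 — sample mean vector:
  mean(X) = (5 + 5 + 3 + 9) / 4 = 22/4 = 5.5
  mean(Y) = (6 + 9 + 5 + 4) / 4 = 24/4 = 6
  x̄ = (5.5, 6),  deviation x̄ - mu_0 = (5.5, 6) - (3, 7) = (2.5, -1).

Step 2 — sample covariance matrix, S[i,j] = (1/(n-1)) · Σ_k (x_{k,i} - mean_i) · (x_{k,j} - mean_j), divisor n-1 = 3:
  S[X,X] = ((-0.5)·(-0.5) + (-0.5)·(-0.5) + (-2.5)·(-2.5) + (3.5)·(3.5)) / 3 = 19/3 = 6.3333
  S[X,Y] = ((-0.5)·(0) + (-0.5)·(3) + (-2.5)·(-1) + (3.5)·(-2)) / 3 = -6/3 = -2
  S[Y,Y] = ((0)·(0) + (3)·(3) + (-1)·(-1) + (-2)·(-2)) / 3 = 14/3 = 4.6667
  S = [[6.3333, -2],
 [-2, 4.6667]].

Step 3 — invert S. det(S) = 6.3333·4.6667 - (-2)² = 25.5556.
  S^{-1} = (1/det) · [[d, -b], [-b, a]] = [[0.1826, 0.0783],
 [0.0783, 0.2478]].

Step 4 — quadratic form (x̄ - mu_0)^T · S^{-1} · (x̄ - mu_0):
  S^{-1} · (x̄ - mu_0) = (0.3783, -0.0522),
  (x̄ - mu_0)^T · [...] = (2.5)·(0.3783) + (-1)·(-0.0522) = 0.9978.

Step 5 — scale by n: T² = 4 · 0.9978 = 3.9913.

T² ≈ 3.9913


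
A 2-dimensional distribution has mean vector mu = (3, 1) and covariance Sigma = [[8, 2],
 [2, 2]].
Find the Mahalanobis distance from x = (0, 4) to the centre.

Step 1 — centre the observation: (x - mu) = (-3, 3).

Step 2 — invert Sigma. det(Sigma) = 8·2 - (2)² = 12.
  Sigma^{-1} = (1/det) · [[d, -b], [-b, a]] = [[0.1667, -0.1667],
 [-0.1667, 0.6667]].

Step 3 — form the quadratic (x - mu)^T · Sigma^{-1} · (x - mu):
  Sigma^{-1} · (x - mu) = (-1, 2.5).
  (x - mu)^T · [Sigma^{-1} · (x - mu)] = (-3)·(-1) + (3)·(2.5) = 10.5.

Step 4 — take square root: d = √(10.5) ≈ 3.2404.

d(x, mu) = √(10.5) ≈ 3.2404


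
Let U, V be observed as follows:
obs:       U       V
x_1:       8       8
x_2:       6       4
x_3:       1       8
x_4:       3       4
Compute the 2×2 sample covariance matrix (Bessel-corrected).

Step 1 — column means:
  mean(U) = (8 + 6 + 1 + 3) / 4 = 18/4 = 4.5
  mean(V) = (8 + 4 + 8 + 4) / 4 = 24/4 = 6

Step 2 — sample covariance S[i,j] = (1/(n-1)) · Σ_k (x_{k,i} - mean_i) · (x_{k,j} - mean_j), with n-1 = 3.
  S[U,U] = ((3.5)·(3.5) + (1.5)·(1.5) + (-3.5)·(-3.5) + (-1.5)·(-1.5)) / 3 = 29/3 = 9.6667
  S[U,V] = ((3.5)·(2) + (1.5)·(-2) + (-3.5)·(2) + (-1.5)·(-2)) / 3 = 0/3 = 0
  S[V,V] = ((2)·(2) + (-2)·(-2) + (2)·(2) + (-2)·(-2)) / 3 = 16/3 = 5.3333

S is symmetric (S[j,i] = S[i,j]). Assembling:

S = [[9.6667, 0],
 [0, 5.3333]]


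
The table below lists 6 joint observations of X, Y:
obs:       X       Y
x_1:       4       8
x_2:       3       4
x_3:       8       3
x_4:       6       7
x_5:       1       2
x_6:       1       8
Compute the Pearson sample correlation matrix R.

Step 1 — column means:
  mean(X) = (4 + 3 + 8 + 6 + 1 + 1) / 6 = 23/6 = 3.8333
  mean(Y) = (8 + 4 + 3 + 7 + 2 + 8) / 6 = 32/6 = 5.3333

Step 2 — sample variances and covariances s[i,j] = (1/(n-1)) · Σ_k (x_{k,i} - mean_i) · (x_{k,j} - mean_j), with n-1 = 5:
  s[X,X] = ((0.1667)·(0.1667) + (-0.8333)·(-0.8333) + (4.1667)·(4.1667) + (2.1667)·(2.1667) + (-2.8333)·(-2.8333) + (-2.8333)·(-2.8333)) / 5 = 38.8333/5 = 7.7667
  s[X,Y] = ((0.1667)·(2.6667) + (-0.8333)·(-1.3333) + (4.1667)·(-2.3333) + (2.1667)·(1.6667) + (-2.8333)·(-3.3333) + (-2.8333)·(2.6667)) / 5 = -2.6667/5 = -0.5333
  s[Y,Y] = ((2.6667)·(2.6667) + (-1.3333)·(-1.3333) + (-2.3333)·(-2.3333) + (1.6667)·(1.6667) + (-3.3333)·(-3.3333) + (2.6667)·(2.6667)) / 5 = 35.3333/5 = 7.0667
  Sample standard deviations s_i = √(s[i,i]):
  s(X) = √(7.7667) = 2.7869
  s(Y) = √(7.0667) = 2.6583

Step 3 — r_{ij} = s_{ij} / (s_i · s_j):
  r[X,X] = 1 (diagonal).
  r[X,Y] = -0.5333 / (2.7869 · 2.6583) = -0.5333 / 7.4084 = -0.072
  r[Y,Y] = 1 (diagonal).

R is symmetric with unit diagonal. Assembling:

R = [[1, -0.072],
 [-0.072, 1]]


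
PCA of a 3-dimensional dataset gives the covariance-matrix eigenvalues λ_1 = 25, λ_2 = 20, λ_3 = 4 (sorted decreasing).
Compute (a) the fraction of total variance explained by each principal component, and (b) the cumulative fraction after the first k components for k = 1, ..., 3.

Step 1 — total variance = trace(Sigma) = Σ λ_i = 25 + 20 + 4 = 49.

Step 2 — fraction explained by component i = λ_i / Σ λ:
  PC1: 25/49 = 0.5102
  PC2: 20/49 = 0.4082
  PC3: 4/49 = 0.0816

Step 3 — cumulative fraction after k components = (λ_1 + ... + λ_k) / Σ λ:
  k = 1: 25/49 = 0.5102
  k = 2: (25 + 20)/49 = 45/49 = 0.9184
  k = 3: (25 + 20 + 4)/49 = 49/49 = 1

Summary (fraction, with percent):

explained: PC1 0.5102 (51.02%), PC2 0.4082 (40.82%), PC3 0.0816 (8.16%);  cumulative: 0.5102, 0.9184, 1


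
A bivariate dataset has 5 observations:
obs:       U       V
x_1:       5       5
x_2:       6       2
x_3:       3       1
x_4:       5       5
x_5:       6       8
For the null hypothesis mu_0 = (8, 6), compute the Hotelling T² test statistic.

Step 1 — sample mean vector:
  mean(U) = (5 + 6 + 3 + 5 + 6) / 5 = 25/5 = 5
  mean(V) = (5 + 2 + 1 + 5 + 8) / 5 = 21/5 = 4.2
  x̄ = (5, 4.2),  deviation x̄ - mu_0 = (5, 4.2) - (8, 6) = (-3, -1.8).

Step 2 — sample covariance matrix, S[i,j] = (1/(n-1)) · Σ_k (x_{k,i} - mean_i) · (x_{k,j} - mean_j), divisor n-1 = 4:
  S[U,U] = ((0)·(0) + (1)·(1) + (-2)·(-2) + (0)·(0) + (1)·(1)) / 4 = 6/4 = 1.5
  S[U,V] = ((0)·(0.8) + (1)·(-2.2) + (-2)·(-3.2) + (0)·(0.8) + (1)·(3.8)) / 4 = 8/4 = 2
  S[V,V] = ((0.8)·(0.8) + (-2.2)·(-2.2) + (-3.2)·(-3.2) + (0.8)·(0.8) + (3.8)·(3.8)) / 4 = 30.8/4 = 7.7
  S = [[1.5, 2],
 [2, 7.7]].

Step 3 — invert S. det(S) = 1.5·7.7 - (2)² = 7.55.
  S^{-1} = (1/det) · [[d, -b], [-b, a]] = [[1.0199, -0.2649],
 [-0.2649, 0.1987]].

Step 4 — quadratic form (x̄ - mu_0)^T · S^{-1} · (x̄ - mu_0):
  S^{-1} · (x̄ - mu_0) = (-2.5828, 0.4371),
  (x̄ - mu_0)^T · [...] = (-3)·(-2.5828) + (-1.8)·(0.4371) = 6.9616.

Step 5 — scale by n: T² = 5 · 6.9616 = 34.8079.

T² ≈ 34.8079


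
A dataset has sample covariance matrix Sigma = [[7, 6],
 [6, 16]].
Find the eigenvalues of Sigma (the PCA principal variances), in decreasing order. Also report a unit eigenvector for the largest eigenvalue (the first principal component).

Step 1 — characteristic polynomial of 2×2 Sigma:
  det(Sigma - λI) = λ² - trace · λ + det = 0.
  trace = 7 + 16 = 23, det = 7·16 - (6)² = 76.
Step 2 — discriminant:
  Δ = trace² - 4·det = 529 - 304 = 225.
Step 3 — eigenvalues:
  λ = (trace ± √Δ)/2 = (23 ± 15)/2,
  λ_1 = 19,  λ_2 = 4.

Step 4 — unit eigenvector for λ_1: solve (Sigma - λ_1 I)v = 0. First row:
  (7 - 19)·v_x + (6)·v_y = 0, i.e. (-12)·v_x + (6)·v_y = 0,
  so v ∝ (b, λ_1 - a) = (6, 12) = u.
  ||u|| = √((6)² + (12)²) = √(180) ≈ 13.4164,
  v_1 = u/||u|| ≈ (0.4472, 0.8944) (||v_1|| = 1).

λ_1 = 19,  λ_2 = 4;  v_1 ≈ (0.4472, 0.8944)


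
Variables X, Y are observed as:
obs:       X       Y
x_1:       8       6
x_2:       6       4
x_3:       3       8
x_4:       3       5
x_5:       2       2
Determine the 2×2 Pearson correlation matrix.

Step 1 — column means:
  mean(X) = (8 + 6 + 3 + 3 + 2) / 5 = 22/5 = 4.4
  mean(Y) = (6 + 4 + 8 + 5 + 2) / 5 = 25/5 = 5

Step 2 — sample variances and covariances s[i,j] = (1/(n-1)) · Σ_k (x_{k,i} - mean_i) · (x_{k,j} - mean_j), with n-1 = 4:
  s[X,X] = ((3.6)·(3.6) + (1.6)·(1.6) + (-1.4)·(-1.4) + (-1.4)·(-1.4) + (-2.4)·(-2.4)) / 4 = 25.2/4 = 6.3
  s[X,Y] = ((3.6)·(1) + (1.6)·(-1) + (-1.4)·(3) + (-1.4)·(0) + (-2.4)·(-3)) / 4 = 5/4 = 1.25
  s[Y,Y] = ((1)·(1) + (-1)·(-1) + (3)·(3) + (0)·(0) + (-3)·(-3)) / 4 = 20/4 = 5
  Sample standard deviations s_i = √(s[i,i]):
  s(X) = √(6.3) = 2.51
  s(Y) = √(5) = 2.2361

Step 3 — r_{ij} = s_{ij} / (s_i · s_j):
  r[X,X] = 1 (diagonal).
  r[X,Y] = 1.25 / (2.51 · 2.2361) = 1.25 / 5.6125 = 0.2227
  r[Y,Y] = 1 (diagonal).

R is symmetric with unit diagonal. Assembling:

R = [[1, 0.2227],
 [0.2227, 1]]
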